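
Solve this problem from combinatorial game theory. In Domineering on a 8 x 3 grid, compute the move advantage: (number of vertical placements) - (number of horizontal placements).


Board is 8 x 3 (rows x cols).
Left (vertical) placements: (rows-1) * cols = 7 * 3 = 21
Right (horizontal) placements: rows * (cols-1) = 8 * 2 = 16
Advantage = Left - Right = 21 - 16 = 5

5


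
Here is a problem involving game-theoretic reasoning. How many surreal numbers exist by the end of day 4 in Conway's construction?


Day 0: {|} = 0 is born. Count = 1.
Day n: the number of surreal numbers born by day n is 2^(n+1) - 1.
By day 0: 2^1 - 1 = 1
By day 1: 2^2 - 1 = 3
By day 2: 2^3 - 1 = 7
By day 3: 2^4 - 1 = 15
By day 4: 2^5 - 1 = 31
By day 4: 31 surreal numbers.

31


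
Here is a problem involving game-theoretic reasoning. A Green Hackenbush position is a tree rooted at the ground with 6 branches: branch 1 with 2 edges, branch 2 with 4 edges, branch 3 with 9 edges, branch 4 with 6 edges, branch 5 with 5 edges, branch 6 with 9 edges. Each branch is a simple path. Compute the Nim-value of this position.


The tree has 6 branches from the ground vertex.
In Green Hackenbush, the Nim-value of a simple path of length k is k.
Branch 1: length 2, Nim-value = 2
Branch 2: length 4, Nim-value = 4
Branch 3: length 9, Nim-value = 9
Branch 4: length 6, Nim-value = 6
Branch 5: length 5, Nim-value = 5
Branch 6: length 9, Nim-value = 9
Total Nim-value = XOR of all branch values:
0 XOR 2 = 2
2 XOR 4 = 6
6 XOR 9 = 15
15 XOR 6 = 9
9 XOR 5 = 12
12 XOR 9 = 5
Nim-value of the tree = 5

5


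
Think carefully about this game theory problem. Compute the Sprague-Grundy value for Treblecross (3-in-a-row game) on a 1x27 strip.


Treblecross: place X on empty cells; 3-in-a-row wins.
Playing within two cells of an existing X lets the opponent win at once, so sensible play treats the cells i-2..i+2 around each X as dead. The player left with no safe cell loses, so this is a normal-play take-away game on strips of safe cells.
Placing X at cell i (0-indexed) of a strip of k safe cells leaves independent strips of sizes max(0, i-2) and max(0, k-i-3). Hence G(k) = mex{ G(max(0,i-2)) XOR G(max(0,k-i-3)) : 0 <= i < k }, with G(0) = 0.
G(1): splits (0,0):0^0=0 -> mex({0}) = 1
G(2): splits (0,0):0^0=0 -> mex({0}) = 1
G(3): splits (0,0):0^0=0 -> mex({0}) = 1
G(4): splits (0,1):0^1=1 (0,0):0^0=0 -> mex({0, 1}) = 2
G(5): splits (0,2):0^1=1 (0,1):0^1=1 (0,0):0^0=0 -> mex({0, 1}) = 2
G(6) = mex({1}) = 0
G(7) = mex({0, 1, 2}) = 3
G(8) = mex({0, 1, 2}) = 3
G(9) = mex({0, 2}) = 1
G(10) = mex({0, 2, 3}) = 1
G(11) = mex({0, 3}) = 1
G(12) = mex({1, 3}) = 0
G(13) = mex({0, 1, 2, 3}) = 4
G(14) = mex({0, 1, 2}) = 3
G(15) = mex({0, 1, 2}) = 3
G(16) = mex({0, 1, 2, 4}) = 3
G(17) = mex({0, 1, 3, 4}) = 2
G(18) = mex({0, 1, 3, 4}) = 2
G(19) = mex({0, 1, 3, 5}) = 2
G(20) = mex({0, 1, 2, 3, 5}) = 4
G(21) = mex({0, 1, 2, 3, 5}) = 4
G(22) = mex({1, 2, 6}) = 0
G(23) = mex({0, 1, 2, 3, 4, 6}) = 5
G(24) = mex({0, 1, 2, 3, 4}) = 5
G(25) = mex({0, 1, 3, 4, 7}) = 2
G(26) = mex({0, 1, 3, 4, 5, 7}) = 2
G(27) = mex({0, 1, 3, 5}) = 2
Therefore G(27) = 2.

2


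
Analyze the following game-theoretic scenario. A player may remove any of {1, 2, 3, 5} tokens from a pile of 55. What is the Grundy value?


The subtraction set is S = {1, 2, 3, 5}.
G(k) = mex{ G(k - s) : s in S, s <= k }. We compute iteratively: G(0) = 0.
G(1) = mex({0}) = 1
G(2) = mex({0, 1}) = 2
G(3) = mex({0, 1, 2}) = 3
G(4) = mex({1, 2, 3}) = 0
G(5) = mex({0, 2, 3}) = 1
G(6) = mex({0, 1, 3}) = 2
G(7) = mex({0, 1, 2}) = 3
G(8) = mex({1, 2, 3}) = 0
Observe that G(4)..G(8) = 0, 1, 2, 3, 0 repeats G(0)..G(4) = 0, 1, 2, 3, 0.
For k >= max(S) = 5, G(k) is determined by the previous 5 values G(k-5)..G(k-1); a window of 5 consecutive values has recurred shifted by 4, so by induction G(k + 4) = G(k) for all k >= 0: the sequence is periodic from the start with period 4.
One period: G(0..3) = 0, 1, 2, 3.
55 mod 4 = 3, so G(55) = G(3) = 3.

3


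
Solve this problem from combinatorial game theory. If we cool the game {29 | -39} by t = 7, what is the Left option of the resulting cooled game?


Original game: {29 | -39} (a switch {a | b} with a > b).
Cooling by t (for t below the temperature (a - b)/2 = 34) taxes each move by t: {a | b} cooled by t is {a - t | b + t}.
Cooling amount: t = 7
Cooled Left option: 29 - 7 = 22
Cooled Right option: -39 + 7 = -32
Cooled game: {22 | -32}
Left option = 22

22


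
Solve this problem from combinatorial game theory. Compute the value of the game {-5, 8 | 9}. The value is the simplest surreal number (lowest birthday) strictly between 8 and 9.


Left options: {-5, 8}, max = 8
Right options: {9}, min = 9
All options are numbers and max(Left) < min(Right), so by the simplicity theorem the value is the simplest (earliest-born) number strictly between 8 and 9.
No integer lies strictly between 8 and 9, so the value is the dyadic rational m/2^k in the interval with the smallest k (then m odd); search k = 1, 2, ...:
Denominator 2: 17/2 lies strictly between 8 and 9 -- found.
The simplest number in the interval is 17/2.
Game value = 17/2

17/2


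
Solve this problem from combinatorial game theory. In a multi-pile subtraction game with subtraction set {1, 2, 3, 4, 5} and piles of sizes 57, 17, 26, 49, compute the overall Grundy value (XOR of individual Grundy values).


Subtraction set: {1, 2, 3, 4, 5}
For this subtraction set, G(n) = n mod 6 (period = max + 1 = 6).
Pile 1 (size 57): G(57) = 57 mod 6 = 3
Pile 2 (size 17): G(17) = 17 mod 6 = 5
Pile 3 (size 26): G(26) = 26 mod 6 = 2
Pile 4 (size 49): G(49) = 49 mod 6 = 1
Total Grundy value = XOR of all: 3 XOR 5 XOR 2 XOR 1 = 5

5


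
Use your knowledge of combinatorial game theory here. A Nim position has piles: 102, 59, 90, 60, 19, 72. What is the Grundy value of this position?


We need the XOR (exclusive or) of all pile sizes.
After XOR-ing pile 1 (size 102): 0 XOR 102 = 102
After XOR-ing pile 2 (size 59): 102 XOR 59 = 93
After XOR-ing pile 3 (size 90): 93 XOR 90 = 7
After XOR-ing pile 4 (size 60): 7 XOR 60 = 59
After XOR-ing pile 5 (size 19): 59 XOR 19 = 40
After XOR-ing pile 6 (size 72): 40 XOR 72 = 96
The Nim-value of this position is 96.

96


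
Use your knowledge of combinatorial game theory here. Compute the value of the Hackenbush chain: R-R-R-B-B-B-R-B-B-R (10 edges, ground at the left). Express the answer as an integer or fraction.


Edges (from ground): R-R-R-B-B-B-R-B-B-R
By Berlekamp's sign-expansion rule, a Blue-Red Hackenbush stalk has the value of the surreal number whose sign sequence is the edge sequence with B -> + and R -> -.
Sign sequence: ---+++-++-
Trace the sign expansion in the surreal number tree, starting from 0:
Edge 1: R (sign -) -> bounds (-inf, 0), value = -1
Edge 2: R (sign -) -> bounds (-inf, -1), value = -2
Edge 3: R (sign -) -> bounds (-inf, -2), value = -3
Edge 4: B (sign +) -> bounds (-3, -2), value = -5/2
Edge 5: B (sign +) -> bounds (-5/2, -2), value = -9/4
Edge 6: B (sign +) -> bounds (-9/4, -2), value = -17/8
Edge 7: R (sign -) -> bounds (-9/4, -17/8), value = -35/16
Edge 8: B (sign +) -> bounds (-35/16, -17/8), value = -69/32
Edge 9: B (sign +) -> bounds (-69/32, -17/8), value = -137/64
Edge 10: R (sign -) -> bounds (-69/32, -137/64), value = -275/128
Game value = -275/128

-275/128


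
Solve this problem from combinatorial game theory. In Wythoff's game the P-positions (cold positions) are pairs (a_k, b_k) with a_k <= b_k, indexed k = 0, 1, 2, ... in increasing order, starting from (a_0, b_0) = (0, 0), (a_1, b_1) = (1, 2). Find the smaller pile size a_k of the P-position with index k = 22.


By Wythoff's theorem, a_k = floor(k * phi) and b_k = floor(k * phi^2) = a_k + k, where phi = (1 + sqrt(5))/2 is the golden ratio.
phi = (1 + sqrt(5))/2 = 1.618034
k = 22
k * phi = 22 * 1.618034 = 35.596748
a_22 = floor(k * phi) = 35

35


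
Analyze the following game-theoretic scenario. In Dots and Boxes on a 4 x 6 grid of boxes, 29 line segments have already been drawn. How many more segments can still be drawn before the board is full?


Grid: 4 x 6 boxes, i.e. 5 rows and 7 columns of dots.
Horizontal edges: (rows + 1) * cols = 5 * 6 = 30
Vertical edges: rows * (cols + 1) = 4 * 7 = 28
Total edges: 30 + 28 = 58
Edges drawn: 29
Remaining: 58 - 29 = 29

29


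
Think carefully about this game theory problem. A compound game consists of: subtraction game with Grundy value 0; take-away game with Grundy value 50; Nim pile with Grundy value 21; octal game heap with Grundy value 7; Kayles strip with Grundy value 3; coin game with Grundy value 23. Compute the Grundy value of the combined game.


By the Sprague-Grundy theorem, the Grundy value of a sum of games is the XOR of individual Grundy values.
subtraction game: Grundy value = 0. Running XOR: 0 XOR 0 = 0
take-away game: Grundy value = 50. Running XOR: 0 XOR 50 = 50
Nim pile: Grundy value = 21. Running XOR: 50 XOR 21 = 39
octal game heap: Grundy value = 7. Running XOR: 39 XOR 7 = 32
Kayles strip: Grundy value = 3. Running XOR: 32 XOR 3 = 35
coin game: Grundy value = 23. Running XOR: 35 XOR 23 = 52
The combined Grundy value is 52.

52


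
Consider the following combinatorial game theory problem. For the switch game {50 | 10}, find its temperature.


The game is {50 | 10}, a switch {a | b} with numbers a > b.
Cooling {a | b} by t gives {a - t | b + t}, which stops being hot when a - t = b + t, i.e. at t = (a - b)/2. So the temperature of a switch is (a - b)/2.
Temperature = (Left option - Right option) / 2
= (50 - (10)) / 2
= 40 / 2
= 20

20


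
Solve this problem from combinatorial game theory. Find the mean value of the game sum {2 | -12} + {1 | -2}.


G1 = {2 | -12}, G2 = {1 | -2}
Each is a switch {a | b} with numbers a > b; its mean value is (a + b)/2, and mean value is additive over game sums: m(G1 + G2) = m(G1) + m(G2).
Mean of G1 = (2 + (-12))/2 = -10/2 = -5
Mean of G2 = (1 + (-2))/2 = -1/2 = -1/2
Mean of G1 + G2 = -5 + -1/2 = -11/2

-11/2


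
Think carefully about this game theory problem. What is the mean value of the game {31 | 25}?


Game = {31 | 25}, a switch {a | b} with numbers a > b.
Its thermograph has left wall a - t and right wall b + t, which meet at t = (a - b)/2, where both equal (a + b)/2. So the mast (mean value) is at (a + b)/2.
Mean = (31 + (25))/2 = 56/2 = 28

28


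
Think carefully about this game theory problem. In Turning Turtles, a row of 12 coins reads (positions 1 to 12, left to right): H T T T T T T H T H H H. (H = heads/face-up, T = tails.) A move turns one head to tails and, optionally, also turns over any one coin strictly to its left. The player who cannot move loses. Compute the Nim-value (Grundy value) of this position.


Coins: H T T T T T T H T H H H
Key fact: a single head at position k behaves exactly like a Nim heap of size k (turning it to T and optionally flipping a coin at j < k corresponds to moving the heap from k to j, or to 0), and heads combine as a disjunctive sum (two heads at the same place would cancel, matching j XOR j = 0). So the Nim-value is the XOR of the 1-indexed positions of the heads.
Face-up positions (1-indexed): [1, 8, 10, 11, 12]
XOR 0 with 1: 0 XOR 1 = 1
XOR 1 with 8: 1 XOR 8 = 9
XOR 9 with 10: 9 XOR 10 = 3
XOR 3 with 11: 3 XOR 11 = 8
XOR 8 with 12: 8 XOR 12 = 4
Nim-value = 4

4


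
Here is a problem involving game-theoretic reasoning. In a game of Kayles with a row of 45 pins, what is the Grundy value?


Kayles: a move removes 1 or 2 adjacent pins from a contiguous row.
Removing pins from a row of k leaves two independent rows (a, b) with a + b = k - 1 (one pin) or a + b = k - 2 (two pins); an end removal gives a = 0.
By Sprague-Grundy, G(k) = mex{ G(a) XOR G(b) } over all these splits. G(0) = 0.
G(1): splits (0,0):0^0=0 -> mex({0}) = 1
G(2): splits (0,1):0^1=1 (0,0):0^0=0 -> mex({0, 1}) = 2
G(3): splits (0,2):0^2=2 (1,1):1^1=0 (0,1):0^1=1 -> mex({0, 1, 2}) = 3
G(4): splits (0,3):0^3=3 (1,2):1^2=3 (0,2):0^2=2 (1,1):1^1=0 -> mex({0, 2, 3}) = 1
G(5): splits (0,4):0^1=1 (1,3):1^3=2 (2,2):2^2=0 (0,3):0^3=3 (1,2):1^2=3 -> mex({0, 1, 2, 3}) = 4
G(6) = mex({0, 1, 2, 4}) = 3
G(7) = mex({0, 1, 3, 4, 5}) = 2
G(8) = mex({0, 2, 3, 5, 6}) = 1
G(9) = mex({0, 1, 2, 3, 6, 7}) = 4
G(10) = mex({0, 1, 3, 4, 5, 7}) = 2
G(11) = mex({0, 1, 2, 3, 4, 5}) = 6
G(12) = mex({0, 1, 2, 3, 5, 6, 7}) = 4
G(13) = mex({0, 2, 3, 4, 6, 7}) = 1
G(14) = mex({0, 1, 4, 5, 6, 7}) = 2
G(15) = mex({0, 1, 2, 3, 4, 5, 6}) = 7
G(16) = mex({0, 2, 3, 5, 6, 7}) = 1
G(17) = mex({0, 1, 2, 3, 5, 6, 7}) = 4
G(18) = mex({0, 1, 2, 4, 5, 6}) = 3
G(19) = mex({0, 1, 3, 4, 5, 7}) = 2
G(20) = mex({0, 2, 3, 4, 5, 6, 7}) = 1
G(21) = mex({0, 1, 2, 3, 5, 6, 7}) = 4
G(22) = mex({0, 1, 2, 3, 4, 5, 7}) = 6
G(23) = mex({0, 1, 2, 3, 4, 5, 6}) = 7
G(24) = mex({0, 1, 2, 3, 5, 6, 7}) = 4
G(25) = mex({0, 2, 3, 4, 6, 7}) = 1
G(26) = mex({0, 1, 3, 4, 5, 6, 7}) = 2
G(27) = mex({0, 1, 2, 3, 4, 5, 6, 7}) = 8
G(28) = mex({0, 1, 2, 3, 4, 6, 7, 8}) = 5
G(29) = mex({0, 1, 2, 3, 5, 6, 7, 8, 9}) = 4
G(30) = mex({0, 1, 2, 3, 4, 5, 6, 9, 10}) = 7
G(31) = mex({0, 1, 3, 4, 5, 7, 10, 11}) = 2
G(32) = mex({0, 2, 3, 4, 5, 6, 7, 9, 11}) = 1
G(33) = mex({0, 1, 2, 3, 4, 5, 6, 7, 9, 12}) = 8
G(34) = mex({0, 1, 2, 3, 4, 5, 7, 8, 11, 12}) = 6
G(35) = mex({0, 1, 2, 3, 4, 5, 6, 8, 9, 10, 11}) = 7
G(36) = mex({0, 1, 2, 3, 5, 6, 7, 9, 10}) = 4
G(37) = mex({0, 2, 3, 4, 6, 7, 9, 10, 11, 12}) = 1
G(38) = mex({0, 1, 3, 4, 5, 6, 7, 9, 10, 11, 12}) = 2
G(39) = mex({0, 1, 2, 4, 5, 6, 7, 9, 10, 12, 14}) = 3
G(40) = mex({0, 2, 3, 4, 6, 7, 11, 12, 14}) = 1
G(41) = mex({0, 1, 2, 3, 5, 6, 7, 9, 10, 11, 12}) = 4
G(42) = mex({0, 1, 2, 3, 4, 5, 6, 9, 10}) = 7
G(43) = mex({0, 1, 3, 4, 5, 7, 9, 10, 12, 15}) = 2
G(44) = mex({0, 2, 3, 4, 5, 6, 7, 9, 10, 12, 15}) = 1
G(45) = mex({0, 1, 2, 3, 4, 5, 6, 7, 9, 10, 12, 14}) = 8
Therefore G(45) = 8.

8


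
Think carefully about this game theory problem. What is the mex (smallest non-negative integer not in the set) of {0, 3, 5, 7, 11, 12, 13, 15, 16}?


Set = {0, 3, 5, 7, 11, 12, 13, 15, 16}
0 is in the set.
1 is NOT in the set. This is the mex.
mex = 1

1


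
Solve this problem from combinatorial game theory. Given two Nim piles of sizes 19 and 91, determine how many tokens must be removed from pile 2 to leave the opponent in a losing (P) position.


Piles: 19 and 91
Current XOR: 19 XOR 91 = 72 (non-zero, so this is an N-position).
To make the XOR zero, we need to find a move that balances the piles.
For pile 2 (size 91): target = 91 XOR 72 = 19
We reduce pile 2 from 91 to 19.
Tokens removed: 91 - 19 = 72
Verification: 19 XOR 19 = 0

72


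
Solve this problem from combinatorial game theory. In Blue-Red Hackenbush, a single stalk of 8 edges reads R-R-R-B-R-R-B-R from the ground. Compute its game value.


Edges (from ground): R-R-R-B-R-R-B-R
By Berlekamp's sign-expansion rule, a Blue-Red Hackenbush stalk has the value of the surreal number whose sign sequence is the edge sequence with B -> + and R -> -.
Sign sequence: ---+--+-
Trace the sign expansion in the surreal number tree, starting from 0:
Edge 1: R (sign -) -> bounds (-inf, 0), value = -1
Edge 2: R (sign -) -> bounds (-inf, -1), value = -2
Edge 3: R (sign -) -> bounds (-inf, -2), value = -3
Edge 4: B (sign +) -> bounds (-3, -2), value = -5/2
Edge 5: R (sign -) -> bounds (-3, -5/2), value = -11/4
Edge 6: R (sign -) -> bounds (-3, -11/4), value = -23/8
Edge 7: B (sign +) -> bounds (-23/8, -11/4), value = -45/16
Edge 8: R (sign -) -> bounds (-23/8, -45/16), value = -91/32
Game value = -91/32

-91/32


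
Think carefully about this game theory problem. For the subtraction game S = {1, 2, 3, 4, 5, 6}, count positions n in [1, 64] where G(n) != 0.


Subtraction set S = {1, 2, 3, 4, 5, 6}, so G(n) = n mod 7.
G(n) = 0 when n is a multiple of 7.
Multiples of 7 in [1, 64]: 9
N-positions (nonzero Grundy) = 64 - 9 = 55

55


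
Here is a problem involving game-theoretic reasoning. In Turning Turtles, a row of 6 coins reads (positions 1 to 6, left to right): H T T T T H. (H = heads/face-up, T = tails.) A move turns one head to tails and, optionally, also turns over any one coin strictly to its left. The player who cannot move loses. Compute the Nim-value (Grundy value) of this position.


Coins: H T T T T H
Key fact: a single head at position k behaves exactly like a Nim heap of size k (turning it to T and optionally flipping a coin at j < k corresponds to moving the heap from k to j, or to 0), and heads combine as a disjunctive sum (two heads at the same place would cancel, matching j XOR j = 0). So the Nim-value is the XOR of the 1-indexed positions of the heads.
Face-up positions (1-indexed): [1, 6]
XOR 0 with 1: 0 XOR 1 = 1
XOR 1 with 6: 1 XOR 6 = 7
Nim-value = 7

7


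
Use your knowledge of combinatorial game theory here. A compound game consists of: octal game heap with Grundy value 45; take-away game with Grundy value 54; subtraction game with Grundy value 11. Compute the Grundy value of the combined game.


By the Sprague-Grundy theorem, the Grundy value of a sum of games is the XOR of individual Grundy values.
octal game heap: Grundy value = 45. Running XOR: 0 XOR 45 = 45
take-away game: Grundy value = 54. Running XOR: 45 XOR 54 = 27
subtraction game: Grundy value = 11. Running XOR: 27 XOR 11 = 16
The combined Grundy value is 16.

16


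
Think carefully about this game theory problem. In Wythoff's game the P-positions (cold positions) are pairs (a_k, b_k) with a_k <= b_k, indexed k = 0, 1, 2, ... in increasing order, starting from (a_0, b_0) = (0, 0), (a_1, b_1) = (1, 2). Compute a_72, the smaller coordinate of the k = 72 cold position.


By Wythoff's theorem, a_k = floor(k * phi) and b_k = floor(k * phi^2) = a_k + k, where phi = (1 + sqrt(5))/2 is the golden ratio.
phi = (1 + sqrt(5))/2 = 1.618034
k = 72
k * phi = 72 * 1.618034 = 116.498447
a_72 = floor(k * phi) = 116

116


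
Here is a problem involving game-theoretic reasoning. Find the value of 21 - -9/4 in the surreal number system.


x = 21, y = -9/4
Converting to common denominator: 4
x = 84/4, y = -9/4
x - y = 21 - -9/4 = 93/4

93/4


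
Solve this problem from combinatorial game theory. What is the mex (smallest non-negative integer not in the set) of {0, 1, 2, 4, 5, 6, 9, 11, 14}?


Set = {0, 1, 2, 4, 5, 6, 9, 11, 14}
0 is in the set.
1 is in the set.
2 is in the set.
3 is NOT in the set. This is the mex.
mex = 3

3


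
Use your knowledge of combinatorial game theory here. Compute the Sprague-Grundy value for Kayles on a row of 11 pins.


Kayles: a move removes 1 or 2 adjacent pins from a contiguous row.
Removing pins from a row of k leaves two independent rows (a, b) with a + b = k - 1 (one pin) or a + b = k - 2 (two pins); an end removal gives a = 0.
By Sprague-Grundy, G(k) = mex{ G(a) XOR G(b) } over all these splits. G(0) = 0.
G(1): splits (0,0):0^0=0 -> mex({0}) = 1
G(2): splits (0,1):0^1=1 (0,0):0^0=0 -> mex({0, 1}) = 2
G(3): splits (0,2):0^2=2 (1,1):1^1=0 (0,1):0^1=1 -> mex({0, 1, 2}) = 3
G(4): splits (0,3):0^3=3 (1,2):1^2=3 (0,2):0^2=2 (1,1):1^1=0 -> mex({0, 2, 3}) = 1
G(5): splits (0,4):0^1=1 (1,3):1^3=2 (2,2):2^2=0 (0,3):0^3=3 (1,2):1^2=3 -> mex({0, 1, 2, 3}) = 4
G(6) = mex({0, 1, 2, 4}) = 3
G(7) = mex({0, 1, 3, 4, 5}) = 2
G(8) = mex({0, 2, 3, 5, 6}) = 1
G(9) = mex({0, 1, 2, 3, 6, 7}) = 4
G(10) = mex({0, 1, 3, 4, 5, 7}) = 2
G(11) = mex({0, 1, 2, 3, 4, 5}) = 6
Therefore G(11) = 6.

6


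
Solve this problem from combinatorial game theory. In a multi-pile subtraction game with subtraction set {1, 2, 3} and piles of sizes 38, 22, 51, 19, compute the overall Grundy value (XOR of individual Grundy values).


Subtraction set: {1, 2, 3}
For this subtraction set, G(n) = n mod 4 (period = max + 1 = 4).
Pile 1 (size 38): G(38) = 38 mod 4 = 2
Pile 2 (size 22): G(22) = 22 mod 4 = 2
Pile 3 (size 51): G(51) = 51 mod 4 = 3
Pile 4 (size 19): G(19) = 19 mod 4 = 3
Total Grundy value = XOR of all: 2 XOR 2 XOR 3 XOR 3 = 0

0


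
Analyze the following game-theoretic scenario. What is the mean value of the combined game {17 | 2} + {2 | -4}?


G1 = {17 | 2}, G2 = {2 | -4}
Each is a switch {a | b} with numbers a > b; its mean value is (a + b)/2, and mean value is additive over game sums: m(G1 + G2) = m(G1) + m(G2).
Mean of G1 = (17 + (2))/2 = 19/2 = 19/2
Mean of G2 = (2 + (-4))/2 = -2/2 = -1
Mean of G1 + G2 = 19/2 + -1 = 17/2

17/2


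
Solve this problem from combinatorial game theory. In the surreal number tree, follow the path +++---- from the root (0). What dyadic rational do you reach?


Sign expansion: +++----
Rule: track bounds (lo, hi), initially (-inf, +inf). On '+', the current value becomes lo and we move to the simplest number in (value, hi): value + 1 if hi = +inf, otherwise the midpoint (value + hi)/2. On '-', the current value becomes hi and we move to value - 1 if lo = -inf, otherwise the midpoint (lo + value)/2.
Start at 0.
Step 1: sign = +, move right. Bounds: (0, +inf). Value = 1
Step 2: sign = +, move right. Bounds: (1, +inf). Value = 2
Step 3: sign = +, move right. Bounds: (2, +inf). Value = 3
Step 4: sign = -, move left. Bounds: (2, 3). Value = 5/2
Step 5: sign = -, move left. Bounds: (2, 5/2). Value = 9/4
Step 6: sign = -, move left. Bounds: (2, 9/4). Value = 17/8
Step 7: sign = -, move left. Bounds: (2, 17/8). Value = 33/16
The surreal number with sign expansion +++---- is 33/16.

33/16


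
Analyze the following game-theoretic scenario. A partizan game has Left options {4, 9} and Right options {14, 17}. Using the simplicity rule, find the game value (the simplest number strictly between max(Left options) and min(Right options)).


Left options: {4, 9}, max = 9
Right options: {14, 17}, min = 14
All options are numbers and max(Left) < min(Right), so by the simplicity theorem the value is the simplest (earliest-born) number strictly between 9 and 14.
Integers 10 through 13 all lie strictly between 9 and 14.
Among integers, the simplest (lowest birthday = smallest |n|; 0 is born on day 0, +-n on day n) is 10.
No non-integer in the interval can be simpler: if x is a non-integer in the interval, then floor(x) or ceil(x) also lies in the interval (the interval contains an integer), and both are proper prefixes of x's sign expansion, i.e. born earlier. So the game value is 10.
Game value = 10

10


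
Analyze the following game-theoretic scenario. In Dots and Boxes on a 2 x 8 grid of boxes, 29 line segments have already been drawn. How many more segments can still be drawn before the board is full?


Grid: 2 x 8 boxes, i.e. 3 rows and 9 columns of dots.
Horizontal edges: (rows + 1) * cols = 3 * 8 = 24
Vertical edges: rows * (cols + 1) = 2 * 9 = 18
Total edges: 24 + 18 = 42
Edges drawn: 29
Remaining: 42 - 29 = 13

13


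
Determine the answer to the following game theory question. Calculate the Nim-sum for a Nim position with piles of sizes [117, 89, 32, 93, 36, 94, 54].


We need the XOR (exclusive or) of all pile sizes.
After XOR-ing pile 1 (size 117): 0 XOR 117 = 117
After XOR-ing pile 2 (size 89): 117 XOR 89 = 44
After XOR-ing pile 3 (size 32): 44 XOR 32 = 12
After XOR-ing pile 4 (size 93): 12 XOR 93 = 81
After XOR-ing pile 5 (size 36): 81 XOR 36 = 117
After XOR-ing pile 6 (size 94): 117 XOR 94 = 43
After XOR-ing pile 7 (size 54): 43 XOR 54 = 29
The Nim-value of this position is 29.

29


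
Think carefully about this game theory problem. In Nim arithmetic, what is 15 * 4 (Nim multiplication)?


Nim multiplication is bilinear over XOR: (u XOR v) * w = (u*w) XOR (v*w).
So we split each operand into its bit components and XOR the pairwise Nim products.
15 = 1 + 2 + 4 + 8 (as XOR of powers of 2).
4 = 4 (as XOR of powers of 2).
Using the standard Nim-product table on single bits:
  2*2 = 3,   2*4 = 8,   2*8 = 12,
  4*4 = 6,   4*8 = 11,  8*8 = 13,
and  1*x = x (identity), k*l = l*k (commutative).
Pairwise Nim products:
  1 * 4 = 4
  2 * 4 = 8
  4 * 4 = 6
  8 * 4 = 11
XOR them: 4 XOR 8 XOR 6 XOR 11 = 1.
Result: 15 * 4 = 1 (in Nim).

1


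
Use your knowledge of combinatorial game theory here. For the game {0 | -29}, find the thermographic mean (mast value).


Game = {0 | -29}, a switch {a | b} with numbers a > b.
Its thermograph has left wall a - t and right wall b + t, which meet at t = (a - b)/2, where both equal (a + b)/2. So the mast (mean value) is at (a + b)/2.
Mean = (0 + (-29))/2 = -29/2 = -29/2

-29/2


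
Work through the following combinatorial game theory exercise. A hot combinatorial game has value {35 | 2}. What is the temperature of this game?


The game is {35 | 2}, a switch {a | b} with numbers a > b.
Cooling {a | b} by t gives {a - t | b + t}, which stops being hot when a - t = b + t, i.e. at t = (a - b)/2. So the temperature of a switch is (a - b)/2.
Temperature = (Left option - Right option) / 2
= (35 - (2)) / 2
= 33 / 2
= 33/2

33/2


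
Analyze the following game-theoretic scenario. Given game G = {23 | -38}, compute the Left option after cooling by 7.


Original game: {23 | -38} (a switch {a | b} with a > b).
Cooling by t (for t below the temperature (a - b)/2 = 61/2) taxes each move by t: {a | b} cooled by t is {a - t | b + t}.
Cooling amount: t = 7
Cooled Left option: 23 - 7 = 16
Cooled Right option: -38 + 7 = -31
Cooled game: {16 | -31}
Left option = 16

16


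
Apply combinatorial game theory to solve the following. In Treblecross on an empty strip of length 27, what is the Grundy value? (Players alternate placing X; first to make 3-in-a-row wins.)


Treblecross: place X on empty cells; 3-in-a-row wins.
Playing within two cells of an existing X lets the opponent win at once, so sensible play treats the cells i-2..i+2 around each X as dead. The player left with no safe cell loses, so this is a normal-play take-away game on strips of safe cells.
Placing X at cell i (0-indexed) of a strip of k safe cells leaves independent strips of sizes max(0, i-2) and max(0, k-i-3). Hence G(k) = mex{ G(max(0,i-2)) XOR G(max(0,k-i-3)) : 0 <= i < k }, with G(0) = 0.
G(1): splits (0,0):0^0=0 -> mex({0}) = 1
G(2): splits (0,0):0^0=0 -> mex({0}) = 1
G(3): splits (0,0):0^0=0 -> mex({0}) = 1
G(4): splits (0,1):0^1=1 (0,0):0^0=0 -> mex({0, 1}) = 2
G(5): splits (0,2):0^1=1 (0,1):0^1=1 (0,0):0^0=0 -> mex({0, 1}) = 2
G(6) = mex({1}) = 0
G(7) = mex({0, 1, 2}) = 3
G(8) = mex({0, 1, 2}) = 3
G(9) = mex({0, 2}) = 1
G(10) = mex({0, 2, 3}) = 1
G(11) = mex({0, 3}) = 1
G(12) = mex({1, 3}) = 0
G(13) = mex({0, 1, 2, 3}) = 4
G(14) = mex({0, 1, 2}) = 3
G(15) = mex({0, 1, 2}) = 3
G(16) = mex({0, 1, 2, 4}) = 3
G(17) = mex({0, 1, 3, 4}) = 2
G(18) = mex({0, 1, 3, 4}) = 2
G(19) = mex({0, 1, 3, 5}) = 2
G(20) = mex({0, 1, 2, 3, 5}) = 4
G(21) = mex({0, 1, 2, 3, 5}) = 4
G(22) = mex({1, 2, 6}) = 0
G(23) = mex({0, 1, 2, 3, 4, 6}) = 5
G(24) = mex({0, 1, 2, 3, 4}) = 5
G(25) = mex({0, 1, 3, 4, 7}) = 2
G(26) = mex({0, 1, 3, 4, 5, 7}) = 2
G(27) = mex({0, 1, 3, 5}) = 2
Therefore G(27) = 2.

2


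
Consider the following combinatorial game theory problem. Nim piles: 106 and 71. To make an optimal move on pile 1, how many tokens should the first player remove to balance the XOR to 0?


Piles: 106 and 71
Current XOR: 106 XOR 71 = 45 (non-zero, so this is an N-position).
To make the XOR zero, we need to find a move that balances the piles.
For pile 1 (size 106): target = 106 XOR 45 = 71
We reduce pile 1 from 106 to 71.
Tokens removed: 106 - 71 = 35
Verification: 71 XOR 71 = 0

35


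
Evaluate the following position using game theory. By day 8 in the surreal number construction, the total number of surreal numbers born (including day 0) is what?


Day 0: {|} = 0 is born. Count = 1.
Day n: the number of surreal numbers born by day n is 2^(n+1) - 1.
By day 0: 2^1 - 1 = 1
By day 1: 2^2 - 1 = 3
By day 2: 2^3 - 1 = 7
By day 3: 2^4 - 1 = 15
By day 4: 2^5 - 1 = 31
By day 5: 2^6 - 1 = 63
By day 6: 2^7 - 1 = 127
By day 7: 2^8 - 1 = 255
By day 8: 2^9 - 1 = 511
By day 8: 511 surreal numbers.

511


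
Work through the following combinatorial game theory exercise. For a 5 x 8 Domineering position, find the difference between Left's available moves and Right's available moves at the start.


Board is 5 x 8 (rows x cols).
Left (vertical) placements: (rows-1) * cols = 4 * 8 = 32
Right (horizontal) placements: rows * (cols-1) = 5 * 7 = 35
Advantage = Left - Right = 32 - 35 = -3

-3


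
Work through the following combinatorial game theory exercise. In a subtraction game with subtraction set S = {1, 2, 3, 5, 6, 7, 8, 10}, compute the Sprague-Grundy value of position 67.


The subtraction set is S = {1, 2, 3, 5, 6, 7, 8, 10}.
G(k) = mex{ G(k - s) : s in S, s <= k }. We compute iteratively: G(0) = 0.
G(1) = mex({0}) = 1
G(2) = mex({0, 1}) = 2
G(3) = mex({0, 1, 2}) = 3
G(4) = mex({1, 2, 3}) = 0
G(5) = mex({0, 2, 3}) = 1
G(6) = mex({0, 1, 3}) = 2
G(7) = mex({0, 1, 2}) = 3
G(8) = mex({0, 1, 2, 3}) = 4
G(9) = mex({0, 1, 2, 3, 4}) = 5
G(10) = mex({0, 1, 2, 3, 4, 5}) = 6
G(11) = mex({0, 1, 2, 3, 4, 5, 6}) = 7
G(12) = mex({0, 1, 2, 3, 5, 6, 7}) = 4
G(13) = mex({1, 2, 3, 4, 6, 7}) = 0
G(14) = mex({0, 2, 3, 4, 5, 7}) = 1
G(15) = mex({0, 1, 3, 4, 5, 6}) = 2
G(16) = mex({0, 1, 2, 4, 5, 6, 7}) = 3
G(17) = mex({1, 2, 3, 4, 5, 6, 7}) = 0
G(18) = mex({0, 2, 3, 4, 6, 7}) = 1
G(19) = mex({0, 1, 3, 4, 5, 7}) = 2
G(20) = mex({0, 1, 2, 4, 6}) = 3
G(21) = mex({0, 1, 2, 3, 7}) = 4
G(22) = mex({0, 1, 2, 3, 4}) = 5
Observe that G(13)..G(22) = 0, 1, 2, 3, 0, 1, 2, 3, 4, 5 repeats G(0)..G(9) = 0, 1, 2, 3, 0, 1, 2, 3, 4, 5.
For k >= max(S) = 10, G(k) is determined by the previous 10 values G(k-10)..G(k-1); a window of 10 consecutive values has recurred shifted by 13, so by induction G(k + 13) = G(k) for all k >= 0: the sequence is periodic from the start with period 13.
One period: G(0..12) = 0, 1, 2, 3, 0, 1, 2, 3, 4, 5, 6, 7, 4.
67 mod 13 = 2, so G(67) = G(2) = 2.

2


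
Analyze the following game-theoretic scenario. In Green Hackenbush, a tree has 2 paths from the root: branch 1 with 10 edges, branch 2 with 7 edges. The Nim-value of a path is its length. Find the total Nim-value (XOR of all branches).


The tree has 2 branches from the ground vertex.
In Green Hackenbush, the Nim-value of a simple path of length k is k.
Branch 1: length 10, Nim-value = 10
Branch 2: length 7, Nim-value = 7
Total Nim-value = XOR of all branch values:
0 XOR 10 = 10
10 XOR 7 = 13
Nim-value of the tree = 13

13


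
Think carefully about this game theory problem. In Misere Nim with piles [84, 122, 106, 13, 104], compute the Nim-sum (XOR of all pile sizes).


We need the XOR (exclusive or) of all pile sizes.
After XOR-ing pile 1 (size 84): 0 XOR 84 = 84
After XOR-ing pile 2 (size 122): 84 XOR 122 = 46
After XOR-ing pile 3 (size 106): 46 XOR 106 = 68
After XOR-ing pile 4 (size 13): 68 XOR 13 = 73
After XOR-ing pile 5 (size 104): 73 XOR 104 = 33
The Nim-value of this position is 33.

33


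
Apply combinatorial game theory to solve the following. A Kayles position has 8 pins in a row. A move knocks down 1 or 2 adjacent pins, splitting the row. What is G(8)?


Kayles: a move removes 1 or 2 adjacent pins from a contiguous row.
Removing pins from a row of k leaves two independent rows (a, b) with a + b = k - 1 (one pin) or a + b = k - 2 (two pins); an end removal gives a = 0.
By Sprague-Grundy, G(k) = mex{ G(a) XOR G(b) } over all these splits. G(0) = 0.
G(1): splits (0,0):0^0=0 -> mex({0}) = 1
G(2): splits (0,1):0^1=1 (0,0):0^0=0 -> mex({0, 1}) = 2
G(3): splits (0,2):0^2=2 (1,1):1^1=0 (0,1):0^1=1 -> mex({0, 1, 2}) = 3
G(4): splits (0,3):0^3=3 (1,2):1^2=3 (0,2):0^2=2 (1,1):1^1=0 -> mex({0, 2, 3}) = 1
G(5): splits (0,4):0^1=1 (1,3):1^3=2 (2,2):2^2=0 (0,3):0^3=3 (1,2):1^2=3 -> mex({0, 1, 2, 3}) = 4
G(6) = mex({0, 1, 2, 4}) = 3
G(7) = mex({0, 1, 3, 4, 5}) = 2
G(8) = mex({0, 2, 3, 5, 6}) = 1
Therefore G(8) = 1.

1


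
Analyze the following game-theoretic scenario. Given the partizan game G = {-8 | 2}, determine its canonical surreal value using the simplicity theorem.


Left options: {-8}, max = -8
Right options: {2}, min = 2
All options are numbers and max(Left) < min(Right), so by the simplicity theorem the value is the simplest (earliest-born) number strictly between -8 and 2.
Integers -7 through 1 all lie strictly between -8 and 2.
Among integers, the simplest (lowest birthday = smallest |n|; 0 is born on day 0, +-n on day n) is 0.
No non-integer in the interval can be simpler: if x is a non-integer in the interval, then floor(x) or ceil(x) also lies in the interval (the interval contains an integer), and both are proper prefixes of x's sign expansion, i.e. born earlier. So the game value is 0.
Game value = 0

0


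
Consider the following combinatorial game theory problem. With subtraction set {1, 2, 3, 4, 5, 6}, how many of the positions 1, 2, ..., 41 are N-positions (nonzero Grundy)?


Subtraction set S = {1, 2, 3, 4, 5, 6}, so G(n) = n mod 7.
G(n) = 0 when n is a multiple of 7.
Multiples of 7 in [1, 41]: 5
N-positions (nonzero Grundy) = 41 - 5 = 36

36


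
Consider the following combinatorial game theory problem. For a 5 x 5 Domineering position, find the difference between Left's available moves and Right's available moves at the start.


Board is 5 x 5 (rows x cols).
Left (vertical) placements: (rows-1) * cols = 4 * 5 = 20
Right (horizontal) placements: rows * (cols-1) = 5 * 4 = 20
Advantage = Left - Right = 20 - 20 = 0

0


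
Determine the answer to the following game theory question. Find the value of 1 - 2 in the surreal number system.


x = 1, y = 2
x - y = 1 - 2 = -1

-1


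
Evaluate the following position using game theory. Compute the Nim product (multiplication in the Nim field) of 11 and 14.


Nim multiplication is bilinear over XOR: (u XOR v) * w = (u*w) XOR (v*w).
So we split each operand into its bit components and XOR the pairwise Nim products.
11 = 1 + 2 + 8 (as XOR of powers of 2).
14 = 2 + 4 + 8 (as XOR of powers of 2).
Using the standard Nim-product table on single bits:
  2*2 = 3,   2*4 = 8,   2*8 = 12,
  4*4 = 6,   4*8 = 11,  8*8 = 13,
and  1*x = x (identity), k*l = l*k (commutative).
Pairwise Nim products:
  1 * 2 = 2
  1 * 4 = 4
  1 * 8 = 8
  2 * 2 = 3
  2 * 4 = 8
  2 * 8 = 12
  8 * 2 = 12
  8 * 4 = 11
  8 * 8 = 13
XOR them: 2 XOR 4 XOR 8 XOR 3 XOR 8 XOR 12 XOR 12 XOR 11 XOR 13 = 3.
Result: 11 * 14 = 3 (in Nim).

3


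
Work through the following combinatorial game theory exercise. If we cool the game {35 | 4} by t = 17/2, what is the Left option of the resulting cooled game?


Original game: {35 | 4} (a switch {a | b} with a > b).
Cooling by t (for t below the temperature (a - b)/2 = 31/2) taxes each move by t: {a | b} cooled by t is {a - t | b + t}.
Cooling amount: t = 17/2
Cooled Left option: 35 - 17/2 = 53/2
Cooled Right option: 4 + 17/2 = 25/2
Cooled game: {53/2 | 25/2}
Left option = 53/2

53/2


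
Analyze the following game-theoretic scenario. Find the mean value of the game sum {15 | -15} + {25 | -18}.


G1 = {15 | -15}, G2 = {25 | -18}
Each is a switch {a | b} with numbers a > b; its mean value is (a + b)/2, and mean value is additive over game sums: m(G1 + G2) = m(G1) + m(G2).
Mean of G1 = (15 + (-15))/2 = 0/2 = 0
Mean of G2 = (25 + (-18))/2 = 7/2 = 7/2
Mean of G1 + G2 = 0 + 7/2 = 7/2

7/2


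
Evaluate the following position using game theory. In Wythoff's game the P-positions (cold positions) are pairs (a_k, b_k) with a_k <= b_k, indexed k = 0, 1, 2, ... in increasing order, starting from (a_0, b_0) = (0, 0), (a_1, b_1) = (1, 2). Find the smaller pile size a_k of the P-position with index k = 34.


By Wythoff's theorem, a_k = floor(k * phi) and b_k = floor(k * phi^2) = a_k + k, where phi = (1 + sqrt(5))/2 is the golden ratio.
phi = (1 + sqrt(5))/2 = 1.618034
k = 34
k * phi = 34 * 1.618034 = 55.013156
a_34 = floor(k * phi) = 55

55


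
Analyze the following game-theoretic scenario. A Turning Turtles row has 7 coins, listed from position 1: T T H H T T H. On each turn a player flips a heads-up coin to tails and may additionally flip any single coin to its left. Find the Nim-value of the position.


Coins: T T H H T T H
Key fact: a single head at position k behaves exactly like a Nim heap of size k (turning it to T and optionally flipping a coin at j < k corresponds to moving the heap from k to j, or to 0), and heads combine as a disjunctive sum (two heads at the same place would cancel, matching j XOR j = 0). So the Nim-value is the XOR of the 1-indexed positions of the heads.
Face-up positions (1-indexed): [3, 4, 7]
XOR 0 with 3: 0 XOR 3 = 3
XOR 3 with 4: 3 XOR 4 = 7
XOR 7 with 7: 7 XOR 7 = 0
Nim-value = 0

0


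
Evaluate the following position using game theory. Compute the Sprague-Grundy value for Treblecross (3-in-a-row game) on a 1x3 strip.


Treblecross: place X on empty cells; 3-in-a-row wins.
Playing within two cells of an existing X lets the opponent win at once, so sensible play treats the cells i-2..i+2 around each X as dead. The player left with no safe cell loses, so this is a normal-play take-away game on strips of safe cells.
Placing X at cell i (0-indexed) of a strip of k safe cells leaves independent strips of sizes max(0, i-2) and max(0, k-i-3). Hence G(k) = mex{ G(max(0,i-2)) XOR G(max(0,k-i-3)) : 0 <= i < k }, with G(0) = 0.
G(1): splits (0,0):0^0=0 -> mex({0}) = 1
G(2): splits (0,0):0^0=0 -> mex({0}) = 1
G(3): splits (0,0):0^0=0 -> mex({0}) = 1
Therefore G(3) = 1.

1


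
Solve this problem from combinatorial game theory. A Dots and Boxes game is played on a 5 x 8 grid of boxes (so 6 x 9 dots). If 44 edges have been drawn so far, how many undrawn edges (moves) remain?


Grid: 5 x 8 boxes, i.e. 6 rows and 9 columns of dots.
Horizontal edges: (rows + 1) * cols = 6 * 8 = 48
Vertical edges: rows * (cols + 1) = 5 * 9 = 45
Total edges: 48 + 45 = 93
Edges drawn: 44
Remaining: 93 - 44 = 49

49


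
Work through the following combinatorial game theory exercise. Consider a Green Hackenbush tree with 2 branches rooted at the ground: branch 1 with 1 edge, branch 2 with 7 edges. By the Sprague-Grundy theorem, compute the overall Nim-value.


The tree has 2 branches from the ground vertex.
In Green Hackenbush, the Nim-value of a simple path of length k is k.
Branch 1: length 1, Nim-value = 1
Branch 2: length 7, Nim-value = 7
Total Nim-value = XOR of all branch values:
0 XOR 1 = 1
1 XOR 7 = 6
Nim-value of the tree = 6

6


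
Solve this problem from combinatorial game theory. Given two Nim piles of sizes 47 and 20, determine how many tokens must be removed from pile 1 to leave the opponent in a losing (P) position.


Piles: 47 and 20
Current XOR: 47 XOR 20 = 59 (non-zero, so this is an N-position).
To make the XOR zero, we need to find a move that balances the piles.
For pile 1 (size 47): target = 47 XOR 59 = 20
We reduce pile 1 from 47 to 20.
Tokens removed: 47 - 20 = 27
Verification: 20 XOR 20 = 0

27


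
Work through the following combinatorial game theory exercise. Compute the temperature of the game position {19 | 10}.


The game is {19 | 10}, a switch {a | b} with numbers a > b.
Cooling {a | b} by t gives {a - t | b + t}, which stops being hot when a - t = b + t, i.e. at t = (a - b)/2. So the temperature of a switch is (a - b)/2.
Temperature = (Left option - Right option) / 2
= (19 - (10)) / 2
= 9 / 2
= 9/2

9/2


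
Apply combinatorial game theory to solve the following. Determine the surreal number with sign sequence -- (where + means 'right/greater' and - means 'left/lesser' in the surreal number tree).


Sign expansion: --
Rule: track bounds (lo, hi), initially (-inf, +inf). On '+', the current value becomes lo and we move to the simplest number in (value, hi): value + 1 if hi = +inf, otherwise the midpoint (value + hi)/2. On '-', the current value becomes hi and we move to value - 1 if lo = -inf, otherwise the midpoint (lo + value)/2.
Start at 0.
Step 1: sign = -, move left. Bounds: (-inf, 0). Value = -1
Step 2: sign = -, move left. Bounds: (-inf, -1). Value = -2
The surreal number with sign expansion -- is -2.

-2


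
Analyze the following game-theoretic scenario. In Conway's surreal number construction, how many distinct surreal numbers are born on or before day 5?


Day 0: {|} = 0 is born. Count = 1.
Day n: the number of surreal numbers born by day n is 2^(n+1) - 1.
By day 0: 2^1 - 1 = 1
By day 1: 2^2 - 1 = 3
By day 2: 2^3 - 1 = 7
By day 3: 2^4 - 1 = 15
By day 4: 2^5 - 1 = 31
By day 5: 2^6 - 1 = 63
By day 5: 63 surreal numbers.

63


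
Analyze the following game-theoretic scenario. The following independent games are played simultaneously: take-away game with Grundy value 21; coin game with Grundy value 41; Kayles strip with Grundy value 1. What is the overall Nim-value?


By the Sprague-Grundy theorem, the Grundy value of a sum of games is the XOR of individual Grundy values.
take-away game: Grundy value = 21. Running XOR: 0 XOR 21 = 21
coin game: Grundy value = 41. Running XOR: 21 XOR 41 = 60
Kayles strip: Grundy value = 1. Running XOR: 60 XOR 1 = 61
The combined Grundy value is 61.

61
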